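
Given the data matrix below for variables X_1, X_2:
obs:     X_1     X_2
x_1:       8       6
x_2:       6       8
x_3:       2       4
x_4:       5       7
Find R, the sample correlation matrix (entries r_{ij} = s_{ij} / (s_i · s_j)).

Step 1 — column means:
  mean(X_1) = (8 + 6 + 2 + 5) / 4 = 21/4 = 5.25
  mean(X_2) = (6 + 8 + 4 + 7) / 4 = 25/4 = 6.25

Step 2 — sample variances and covariances s[i,j] = (1/(n-1)) · Σ_k (x_{k,i} - mean_i) · (x_{k,j} - mean_j), with n-1 = 3:
  s[X_1,X_1] = ((2.75)·(2.75) + (0.75)·(0.75) + (-3.25)·(-3.25) + (-0.25)·(-0.25)) / 3 = 18.75/3 = 6.25
  s[X_1,X_2] = ((2.75)·(-0.25) + (0.75)·(1.75) + (-3.25)·(-2.25) + (-0.25)·(0.75)) / 3 = 7.75/3 = 2.5833
  s[X_2,X_2] = ((-0.25)·(-0.25) + (1.75)·(1.75) + (-2.25)·(-2.25) + (0.75)·(0.75)) / 3 = 8.75/3 = 2.9167
  Sample standard deviations s_i = √(s[i,i]):
  s(X_1) = √(6.25) = 2.5
  s(X_2) = √(2.9167) = 1.7078

Step 3 — r_{ij} = s_{ij} / (s_i · s_j):
  r[X_1,X_1] = 1 (diagonal).
  r[X_1,X_2] = 2.5833 / (2.5 · 1.7078) = 2.5833 / 4.2696 = 0.6051
  r[X_2,X_2] = 1 (diagonal).

R is symmetric with unit diagonal. Assembling:

R = [[1, 0.6051],
 [0.6051, 1]]


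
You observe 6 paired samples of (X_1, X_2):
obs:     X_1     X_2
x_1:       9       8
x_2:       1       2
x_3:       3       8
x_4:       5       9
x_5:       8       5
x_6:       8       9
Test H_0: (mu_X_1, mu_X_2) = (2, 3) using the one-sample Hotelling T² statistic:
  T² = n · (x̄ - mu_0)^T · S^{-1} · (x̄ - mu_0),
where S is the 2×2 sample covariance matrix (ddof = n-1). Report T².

Step 1 — sample mean vector:
  mean(X_1) = (9 + 1 + 3 + 5 + 8 + 8) / 6 = 34/6 = 5.6667
  mean(X_2) = (8 + 2 + 8 + 9 + 5 + 9) / 6 = 41/6 = 6.8333
  x̄ = (5.6667, 6.8333),  deviation x̄ - mu_0 = (5.6667, 6.8333) - (2, 3) = (3.6667, 3.8333).

Step 2 — sample covariance matrix, S[i,j] = (1/(n-1)) · Σ_k (x_{k,i} - mean_i) · (x_{k,j} - mean_j), divisor n-1 = 5:
  S[X_1,X_1] = ((3.3333)·(3.3333) + (-4.6667)·(-4.6667) + (-2.6667)·(-2.6667) + (-0.6667)·(-0.6667) + (2.3333)·(2.3333) + (2.3333)·(2.3333)) / 5 = 51.3333/5 = 10.2667
  S[X_1,X_2] = ((3.3333)·(1.1667) + (-4.6667)·(-4.8333) + (-2.6667)·(1.1667) + (-0.6667)·(2.1667) + (2.3333)·(-1.8333) + (2.3333)·(2.1667)) / 5 = 22.6667/5 = 4.5333
  S[X_2,X_2] = ((1.1667)·(1.1667) + (-4.8333)·(-4.8333) + (1.1667)·(1.1667) + (2.1667)·(2.1667) + (-1.8333)·(-1.8333) + (2.1667)·(2.1667)) / 5 = 38.8333/5 = 7.7667
  S = [[10.2667, 4.5333],
 [4.5333, 7.7667]].

Step 3 — invert S. det(S) = 10.2667·7.7667 - (4.5333)² = 59.1867.
  S^{-1} = (1/det) · [[d, -b], [-b, a]] = [[0.1312, -0.0766],
 [-0.0766, 0.1735]].

Step 4 — quadratic form (x̄ - mu_0)^T · S^{-1} · (x̄ - mu_0):
  S^{-1} · (x̄ - mu_0) = (0.1875, 0.3841),
  (x̄ - mu_0)^T · [...] = (3.6667)·(0.1875) + (3.8333)·(0.3841) = 2.16.

Step 5 — scale by n: T² = 6 · 2.16 = 12.9601.

T² ≈ 12.9601


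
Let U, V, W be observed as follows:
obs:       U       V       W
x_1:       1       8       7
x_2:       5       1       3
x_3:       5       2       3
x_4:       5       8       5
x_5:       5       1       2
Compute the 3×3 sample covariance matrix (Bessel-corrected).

Step 1 — column means:
  mean(U) = (1 + 5 + 5 + 5 + 5) / 5 = 21/5 = 4.2
  mean(V) = (8 + 1 + 2 + 8 + 1) / 5 = 20/5 = 4
  mean(W) = (7 + 3 + 3 + 5 + 2) / 5 = 20/5 = 4

Step 2 — sample covariance S[i,j] = (1/(n-1)) · Σ_k (x_{k,i} - mean_i) · (x_{k,j} - mean_j), with n-1 = 4.
  S[U,U] = ((-3.2)·(-3.2) + (0.8)·(0.8) + (0.8)·(0.8) + (0.8)·(0.8) + (0.8)·(0.8)) / 4 = 12.8/4 = 3.2
  S[U,V] = ((-3.2)·(4) + (0.8)·(-3) + (0.8)·(-2) + (0.8)·(4) + (0.8)·(-3)) / 4 = -16/4 = -4
  S[U,W] = ((-3.2)·(3) + (0.8)·(-1) + (0.8)·(-1) + (0.8)·(1) + (0.8)·(-2)) / 4 = -12/4 = -3
  S[V,V] = ((4)·(4) + (-3)·(-3) + (-2)·(-2) + (4)·(4) + (-3)·(-3)) / 4 = 54/4 = 13.5
  S[V,W] = ((4)·(3) + (-3)·(-1) + (-2)·(-1) + (4)·(1) + (-3)·(-2)) / 4 = 27/4 = 6.75
  S[W,W] = ((3)·(3) + (-1)·(-1) + (-1)·(-1) + (1)·(1) + (-2)·(-2)) / 4 = 16/4 = 4

S is symmetric (S[j,i] = S[i,j]). Assembling:

S = [[3.2, -4, -3],
 [-4, 13.5, 6.75],
 [-3, 6.75, 4]]


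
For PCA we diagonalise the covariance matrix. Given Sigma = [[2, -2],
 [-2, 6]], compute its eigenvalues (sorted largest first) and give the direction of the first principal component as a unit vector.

Step 1 — characteristic polynomial of 2×2 Sigma:
  det(Sigma - λI) = λ² - trace · λ + det = 0.
  trace = 2 + 6 = 8, det = 2·6 - (-2)² = 8.
Step 2 — discriminant:
  Δ = trace² - 4·det = 64 - 32 = 32.
Step 3 — eigenvalues:
  λ = (trace ± √Δ)/2 = (8 ± 5.6569)/2,
  λ_1 = 6.8284,  λ_2 = 1.1716.

Step 4 — unit eigenvector for λ_1: solve (Sigma - λ_1 I)v = 0. First row:
  (2 - 6.8284)·v_x + (-2)·v_y = 0, i.e. (-4.8284)·v_x + (-2)·v_y = 0,
  so v ∝ (b, λ_1 - a) = (-2, 4.8284); multiply by -1 so the first entry is positive: u = (2, -4.8284).
  ||u|| = √((2)² + (-4.8284)²) = √(27.3137) ≈ 5.2263,
  v_1 = u/||u|| ≈ (0.3827, -0.9239) (||v_1|| = 1).

λ_1 = 6.8284,  λ_2 = 1.1716;  v_1 ≈ (0.3827, -0.9239)


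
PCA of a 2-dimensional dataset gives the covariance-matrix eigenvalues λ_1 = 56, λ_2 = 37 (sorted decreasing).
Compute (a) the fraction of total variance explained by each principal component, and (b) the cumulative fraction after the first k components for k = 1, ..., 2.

Step 1 — total variance = trace(Sigma) = Σ λ_i = 56 + 37 = 93.

Step 2 — fraction explained by component i = λ_i / Σ λ:
  PC1: 56/93 = 0.6022
  PC2: 37/93 = 0.3978

Step 3 — cumulative fraction after k components = (λ_1 + ... + λ_k) / Σ λ:
  k = 1: 56/93 = 0.6022
  k = 2: (56 + 37)/93 = 93/93 = 1

Summary (fraction, with percent):

explained: PC1 0.6022 (60.22%), PC2 0.3978 (39.78%);  cumulative: 0.6022, 1


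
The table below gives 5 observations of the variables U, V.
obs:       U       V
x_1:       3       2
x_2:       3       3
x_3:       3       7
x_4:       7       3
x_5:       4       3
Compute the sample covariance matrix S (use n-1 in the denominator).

Step 1 — column means:
  mean(U) = (3 + 3 + 3 + 7 + 4) / 5 = 20/5 = 4
  mean(V) = (2 + 3 + 7 + 3 + 3) / 5 = 18/5 = 3.6

Step 2 — sample covariance S[i,j] = (1/(n-1)) · Σ_k (x_{k,i} - mean_i) · (x_{k,j} - mean_j), with n-1 = 4.
  S[U,U] = ((-1)·(-1) + (-1)·(-1) + (-1)·(-1) + (3)·(3) + (0)·(0)) / 4 = 12/4 = 3
  S[U,V] = ((-1)·(-1.6) + (-1)·(-0.6) + (-1)·(3.4) + (3)·(-0.6) + (0)·(-0.6)) / 4 = -3/4 = -0.75
  S[V,V] = ((-1.6)·(-1.6) + (-0.6)·(-0.6) + (3.4)·(3.4) + (-0.6)·(-0.6) + (-0.6)·(-0.6)) / 4 = 15.2/4 = 3.8

S is symmetric (S[j,i] = S[i,j]). Assembling:

S = [[3, -0.75],
 [-0.75, 3.8]]


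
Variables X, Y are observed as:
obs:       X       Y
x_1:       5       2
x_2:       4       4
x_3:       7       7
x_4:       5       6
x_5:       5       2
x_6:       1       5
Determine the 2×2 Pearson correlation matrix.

Step 1 — column means:
  mean(X) = (5 + 4 + 7 + 5 + 5 + 1) / 6 = 27/6 = 4.5
  mean(Y) = (2 + 4 + 7 + 6 + 2 + 5) / 6 = 26/6 = 4.3333

Step 2 — sample variances and covariances s[i,j] = (1/(n-1)) · Σ_k (x_{k,i} - mean_i) · (x_{k,j} - mean_j), with n-1 = 5:
  s[X,X] = ((0.5)·(0.5) + (-0.5)·(-0.5) + (2.5)·(2.5) + (0.5)·(0.5) + (0.5)·(0.5) + (-3.5)·(-3.5)) / 5 = 19.5/5 = 3.9
  s[X,Y] = ((0.5)·(-2.3333) + (-0.5)·(-0.3333) + (2.5)·(2.6667) + (0.5)·(1.6667) + (0.5)·(-2.3333) + (-3.5)·(0.6667)) / 5 = 3/5 = 0.6
  s[Y,Y] = ((-2.3333)·(-2.3333) + (-0.3333)·(-0.3333) + (2.6667)·(2.6667) + (1.6667)·(1.6667) + (-2.3333)·(-2.3333) + (0.6667)·(0.6667)) / 5 = 21.3333/5 = 4.2667
  Sample standard deviations s_i = √(s[i,i]):
  s(X) = √(3.9) = 1.9748
  s(Y) = √(4.2667) = 2.0656

Step 3 — r_{ij} = s_{ij} / (s_i · s_j):
  r[X,X] = 1 (diagonal).
  r[X,Y] = 0.6 / (1.9748 · 2.0656) = 0.6 / 4.0792 = 0.1471
  r[Y,Y] = 1 (diagonal).

R is symmetric with unit diagonal. Assembling:

R = [[1, 0.1471],
 [0.1471, 1]]


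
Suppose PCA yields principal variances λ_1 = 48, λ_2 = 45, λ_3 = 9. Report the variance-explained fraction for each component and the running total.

Step 1 — total variance = trace(Sigma) = Σ λ_i = 48 + 45 + 9 = 102.

Step 2 — fraction explained by component i = λ_i / Σ λ:
  PC1: 48/102 = 0.4706
  PC2: 45/102 = 0.4412
  PC3: 9/102 = 0.0882

Step 3 — cumulative fraction after k components = (λ_1 + ... + λ_k) / Σ λ:
  k = 1: 48/102 = 0.4706
  k = 2: (48 + 45)/102 = 93/102 = 0.9118
  k = 3: (48 + 45 + 9)/102 = 102/102 = 1

Summary (fraction, with percent):

explained: PC1 0.4706 (47.06%), PC2 0.4412 (44.12%), PC3 0.0882 (8.82%);  cumulative: 0.4706, 0.9118, 1


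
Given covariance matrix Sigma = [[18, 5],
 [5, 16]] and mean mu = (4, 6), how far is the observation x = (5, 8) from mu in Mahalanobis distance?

Step 1 — centre the observation: (x - mu) = (1, 2).

Step 2 — invert Sigma. det(Sigma) = 18·16 - (5)² = 263.
  Sigma^{-1} = (1/det) · [[d, -b], [-b, a]] = [[0.0608, -0.019],
 [-0.019, 0.0684]].

Step 3 — form the quadratic (x - mu)^T · Sigma^{-1} · (x - mu):
  Sigma^{-1} · (x - mu) = (0.0228, 0.1179).
  (x - mu)^T · [Sigma^{-1} · (x - mu)] = (1)·(0.0228) + (2)·(0.1179) = 0.2586.

Step 4 — take square root: d = √(0.2586) ≈ 0.5085.

d(x, mu) = √(0.2586) ≈ 0.5085


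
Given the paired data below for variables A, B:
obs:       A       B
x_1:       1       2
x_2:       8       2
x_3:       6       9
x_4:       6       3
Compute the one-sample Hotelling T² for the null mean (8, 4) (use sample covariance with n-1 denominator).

Step 1 — sample mean vector:
  mean(A) = (1 + 8 + 6 + 6) / 4 = 21/4 = 5.25
  mean(B) = (2 + 2 + 9 + 3) / 4 = 16/4 = 4
  x̄ = (5.25, 4),  deviation x̄ - mu_0 = (5.25, 4) - (8, 4) = (-2.75, 0).

Step 2 — sample covariance matrix, S[i,j] = (1/(n-1)) · Σ_k (x_{k,i} - mean_i) · (x_{k,j} - mean_j), divisor n-1 = 3:
  S[A,A] = ((-4.25)·(-4.25) + (2.75)·(2.75) + (0.75)·(0.75) + (0.75)·(0.75)) / 3 = 26.75/3 = 8.9167
  S[A,B] = ((-4.25)·(-2) + (2.75)·(-2) + (0.75)·(5) + (0.75)·(-1)) / 3 = 6/3 = 2
  S[B,B] = ((-2)·(-2) + (-2)·(-2) + (5)·(5) + (-1)·(-1)) / 3 = 34/3 = 11.3333
  S = [[8.9167, 2],
 [2, 11.3333]].

Step 3 — invert S. det(S) = 8.9167·11.3333 - (2)² = 97.0556.
  S^{-1} = (1/det) · [[d, -b], [-b, a]] = [[0.1168, -0.0206],
 [-0.0206, 0.0919]].

Step 4 — quadratic form (x̄ - mu_0)^T · S^{-1} · (x̄ - mu_0):
  S^{-1} · (x̄ - mu_0) = (-0.3211, 0.0567),
  (x̄ - mu_0)^T · [...] = (-2.75)·(-0.3211) + (0)·(0.0567) = 0.8831.

Step 5 — scale by n: T² = 4 · 0.8831 = 3.5323.

T² ≈ 3.5323


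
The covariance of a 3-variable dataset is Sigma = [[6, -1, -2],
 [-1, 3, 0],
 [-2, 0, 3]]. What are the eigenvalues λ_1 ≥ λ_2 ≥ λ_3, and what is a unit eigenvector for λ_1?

Step 1 — characteristic polynomial p(λ) = det(λI - Sigma) = λ³ - tr·λ² + c_1·λ - det, where tr = trace, c_1 = sum of the principal 2×2 minors, det = det(Sigma):
  tr = 6 + 3 + 3 = 12,
  c_1 = (6·3 - (-1)²) + (6·3 - (-2)²) + (3·3 - (0)²) = 17 + 14 + 9 = 40,
  det = 6·(3·3 - (0)²) - (-1)·((-1)·3 - (0)·(-2)) + (-2)·((-1)·(0) - 3·(-2)) = 6·(9) - (-1)·(-3) + (-2)·(6) = 39.
  So p(λ) = λ³ - 12λ² + 40λ - 39.
Step 2 — look for an integer root (rational root theorem: any rational root is an integer divisor of 39). Testing λ = 3:
  p(3) = 27 - 108 + 120 - 39 = 0  ✓
  Dividing out (λ - 3): p(λ) = (λ - 3)(λ² - 9λ + 13).
Step 3 — remaining eigenvalues from the quadratic λ² - 9λ + 13 = 0:
  Δ = 9² - 4·13 = 81 - 52 = 29,  λ = (9 ± √29)/2 = (9 ± 5.3852)/2 ≈ 7.1926 or 1.8074.
  Sorted: λ_1 = 7.1926,  λ_2 = 3,  λ_3 = 1.8074  (check: sum = 12 = tr ✓).

Step 4 — unit eigenvector for λ_1 ≈ 7.1926: v spans the null space of (Sigma - λ_1 I), whose rows are
  r_1 = (-1.1926, -1, -2),  r_2 = (-1, -4.1926, 0),  r_3 = (-2, 0, -4.1926).
  v is orthogonal to every row, so take v ∝ r_1 × r_2 = ((-1)·(0) - (-2)·(-4.1926), (-2)·(-1) - (-1.1926)·(0), (-1.1926)·(-4.1926) - (-1)·(-1)) ≈ (-8.3852, 2, 4).
  Rescale (multiply by -1 so the first nonzero entry is positive): u = (8.3852, -2, -4).
  ||u|| = √((8.3852)² + (-2)² + (-4)²) = √(90.311) ≈ 9.5032,  v_1 = u/||u|| ≈ (0.8824, -0.2105, -0.4209) (||v_1|| = 1).

λ_1 = 7.1926,  λ_2 = 3,  λ_3 = 1.8074;  v_1 ≈ (0.8824, -0.2105, -0.4209)


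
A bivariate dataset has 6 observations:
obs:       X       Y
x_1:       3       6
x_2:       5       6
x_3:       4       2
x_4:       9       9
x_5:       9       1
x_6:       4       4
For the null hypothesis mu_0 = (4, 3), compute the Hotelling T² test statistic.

Step 1 — sample mean vector:
  mean(X) = (3 + 5 + 4 + 9 + 9 + 4) / 6 = 34/6 = 5.6667
  mean(Y) = (6 + 6 + 2 + 9 + 1 + 4) / 6 = 28/6 = 4.6667
  x̄ = (5.6667, 4.6667),  deviation x̄ - mu_0 = (5.6667, 4.6667) - (4, 3) = (1.6667, 1.6667).

Step 2 — sample covariance matrix, S[i,j] = (1/(n-1)) · Σ_k (x_{k,i} - mean_i) · (x_{k,j} - mean_j), divisor n-1 = 5:
  S[X,X] = ((-2.6667)·(-2.6667) + (-0.6667)·(-0.6667) + (-1.6667)·(-1.6667) + (3.3333)·(3.3333) + (3.3333)·(3.3333) + (-1.6667)·(-1.6667)) / 5 = 35.3333/5 = 7.0667
  S[X,Y] = ((-2.6667)·(1.3333) + (-0.6667)·(1.3333) + (-1.6667)·(-2.6667) + (3.3333)·(4.3333) + (3.3333)·(-3.6667) + (-1.6667)·(-0.6667)) / 5 = 3.3333/5 = 0.6667
  S[Y,Y] = ((1.3333)·(1.3333) + (1.3333)·(1.3333) + (-2.6667)·(-2.6667) + (4.3333)·(4.3333) + (-3.6667)·(-3.6667) + (-0.6667)·(-0.6667)) / 5 = 43.3333/5 = 8.6667
  S = [[7.0667, 0.6667],
 [0.6667, 8.6667]].

Step 3 — invert S. det(S) = 7.0667·8.6667 - (0.6667)² = 60.8.
  S^{-1} = (1/det) · [[d, -b], [-b, a]] = [[0.1425, -0.011],
 [-0.011, 0.1162]].

Step 4 — quadratic form (x̄ - mu_0)^T · S^{-1} · (x̄ - mu_0):
  S^{-1} · (x̄ - mu_0) = (0.2193, 0.1754),
  (x̄ - mu_0)^T · [...] = (1.6667)·(0.2193) + (1.6667)·(0.1754) = 0.6579.

Step 5 — scale by n: T² = 6 · 0.6579 = 3.9474.

T² ≈ 3.9474


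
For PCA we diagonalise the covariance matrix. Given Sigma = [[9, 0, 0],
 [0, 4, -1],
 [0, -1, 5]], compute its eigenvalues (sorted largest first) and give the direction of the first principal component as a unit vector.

Step 1 — characteristic polynomial p(λ) = det(λI - Sigma) = λ³ - tr·λ² + c_1·λ - det, where tr = trace, c_1 = sum of the principal 2×2 minors, det = det(Sigma):
  tr = 9 + 4 + 5 = 18,
  c_1 = (9·4 - (0)²) + (9·5 - (0)²) + (4·5 - (-1)²) = 36 + 45 + 19 = 100,
  det = 9·(4·5 - (-1)²) - (0)·((0)·5 - (-1)·(0)) + (0)·((0)·(-1) - 4·(0)) = 9·(19) - (0)·(0) + (0)·(0) = 171.
  So p(λ) = λ³ - 18λ² + 100λ - 171.
Step 2 — look for an integer root (rational root theorem: any rational root is an integer divisor of 171). Testing λ = 9:
  p(9) = 729 - 1458 + 900 - 171 = 0  ✓
  Dividing out (λ - 9): p(λ) = (λ - 9)(λ² - 9λ + 19).
Step 3 — remaining eigenvalues from the quadratic λ² - 9λ + 19 = 0:
  Δ = 9² - 4·19 = 81 - 76 = 5,  λ = (9 ± √5)/2 = (9 ± 2.2361)/2 ≈ 5.618 or 3.382.
  Sorted: λ_1 = 9,  λ_2 = 5.618,  λ_3 = 3.382  (check: sum = 18 = tr ✓).

Step 4 — unit eigenvector for λ_1 = 9: v spans the null space of (Sigma - λ_1 I), whose rows are
  r_1 = (0, 0, 0),  r_2 = (0, -5, -1),  r_3 = (0, -1, -4).
  v is orthogonal to every row, so take v ∝ r_2 × r_3 = ((-5)·(-4) - (-1)·(-1), (-1)·(0) - (0)·(-4), (0)·(-1) - (-5)·(0)) = (19, 0, 0).
  Rescale (divide by 19): u = (1, 0, 0).
  ||u|| = √((1)² + (0)² + (0)²) = √(1) = 1,  v_1 = u/||u|| ≈ (1, 0, 0) (||v_1|| = 1).

λ_1 = 9,  λ_2 = 5.618,  λ_3 = 3.382;  v_1 ≈ (1, 0, 0)


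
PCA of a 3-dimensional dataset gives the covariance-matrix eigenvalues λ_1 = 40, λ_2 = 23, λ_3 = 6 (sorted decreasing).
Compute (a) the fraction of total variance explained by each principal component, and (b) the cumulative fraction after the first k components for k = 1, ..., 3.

Step 1 — total variance = trace(Sigma) = Σ λ_i = 40 + 23 + 6 = 69.

Step 2 — fraction explained by component i = λ_i / Σ λ:
  PC1: 40/69 = 0.5797
  PC2: 23/69 = 0.3333
  PC3: 6/69 = 0.087

Step 3 — cumulative fraction after k components = (λ_1 + ... + λ_k) / Σ λ:
  k = 1: 40/69 = 0.5797
  k = 2: (40 + 23)/69 = 63/69 = 0.913
  k = 3: (40 + 23 + 6)/69 = 69/69 = 1

Summary (fraction, with percent):

explained: PC1 0.5797 (57.97%), PC2 0.3333 (33.33%), PC3 0.087 (8.7%);  cumulative: 0.5797, 0.913, 1


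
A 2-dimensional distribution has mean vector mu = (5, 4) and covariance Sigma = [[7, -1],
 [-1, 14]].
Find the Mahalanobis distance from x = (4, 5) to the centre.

Step 1 — centre the observation: (x - mu) = (-1, 1).

Step 2 — invert Sigma. det(Sigma) = 7·14 - (-1)² = 97.
  Sigma^{-1} = (1/det) · [[d, -b], [-b, a]] = [[0.1443, 0.0103],
 [0.0103, 0.0722]].

Step 3 — form the quadratic (x - mu)^T · Sigma^{-1} · (x - mu):
  Sigma^{-1} · (x - mu) = (-0.134, 0.0619).
  (x - mu)^T · [Sigma^{-1} · (x - mu)] = (-1)·(-0.134) + (1)·(0.0619) = 0.1959.

Step 4 — take square root: d = √(0.1959) ≈ 0.4426.

d(x, mu) = √(0.1959) ≈ 0.4426


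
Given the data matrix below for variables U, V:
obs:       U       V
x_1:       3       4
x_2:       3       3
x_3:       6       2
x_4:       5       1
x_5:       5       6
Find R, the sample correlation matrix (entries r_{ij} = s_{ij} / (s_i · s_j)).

Step 1 — column means:
  mean(U) = (3 + 3 + 6 + 5 + 5) / 5 = 22/5 = 4.4
  mean(V) = (4 + 3 + 2 + 1 + 6) / 5 = 16/5 = 3.2

Step 2 — sample variances and covariances s[i,j] = (1/(n-1)) · Σ_k (x_{k,i} - mean_i) · (x_{k,j} - mean_j), with n-1 = 4:
  s[U,U] = ((-1.4)·(-1.4) + (-1.4)·(-1.4) + (1.6)·(1.6) + (0.6)·(0.6) + (0.6)·(0.6)) / 4 = 7.2/4 = 1.8
  s[U,V] = ((-1.4)·(0.8) + (-1.4)·(-0.2) + (1.6)·(-1.2) + (0.6)·(-2.2) + (0.6)·(2.8)) / 4 = -2.4/4 = -0.6
  s[V,V] = ((0.8)·(0.8) + (-0.2)·(-0.2) + (-1.2)·(-1.2) + (-2.2)·(-2.2) + (2.8)·(2.8)) / 4 = 14.8/4 = 3.7
  Sample standard deviations s_i = √(s[i,i]):
  s(U) = √(1.8) = 1.3416
  s(V) = √(3.7) = 1.9235

Step 3 — r_{ij} = s_{ij} / (s_i · s_j):
  r[U,U] = 1 (diagonal).
  r[U,V] = -0.6 / (1.3416 · 1.9235) = -0.6 / 2.5807 = -0.2325
  r[V,V] = 1 (diagonal).

R is symmetric with unit diagonal. Assembling:

R = [[1, -0.2325],
 [-0.2325, 1]]


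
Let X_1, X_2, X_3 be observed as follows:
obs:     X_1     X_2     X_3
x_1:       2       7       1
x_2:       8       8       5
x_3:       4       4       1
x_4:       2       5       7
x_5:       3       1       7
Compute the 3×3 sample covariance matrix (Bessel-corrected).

Step 1 — column means:
  mean(X_1) = (2 + 8 + 4 + 2 + 3) / 5 = 19/5 = 3.8
  mean(X_2) = (7 + 8 + 4 + 5 + 1) / 5 = 25/5 = 5
  mean(X_3) = (1 + 5 + 1 + 7 + 7) / 5 = 21/5 = 4.2

Step 2 — sample covariance S[i,j] = (1/(n-1)) · Σ_k (x_{k,i} - mean_i) · (x_{k,j} - mean_j), with n-1 = 4.
  S[X_1,X_1] = ((-1.8)·(-1.8) + (4.2)·(4.2) + (0.2)·(0.2) + (-1.8)·(-1.8) + (-0.8)·(-0.8)) / 4 = 24.8/4 = 6.2
  S[X_1,X_2] = ((-1.8)·(2) + (4.2)·(3) + (0.2)·(-1) + (-1.8)·(0) + (-0.8)·(-4)) / 4 = 12/4 = 3
  S[X_1,X_3] = ((-1.8)·(-3.2) + (4.2)·(0.8) + (0.2)·(-3.2) + (-1.8)·(2.8) + (-0.8)·(2.8)) / 4 = 1.2/4 = 0.3
  S[X_2,X_2] = ((2)·(2) + (3)·(3) + (-1)·(-1) + (0)·(0) + (-4)·(-4)) / 4 = 30/4 = 7.5
  S[X_2,X_3] = ((2)·(-3.2) + (3)·(0.8) + (-1)·(-3.2) + (0)·(2.8) + (-4)·(2.8)) / 4 = -12/4 = -3
  S[X_3,X_3] = ((-3.2)·(-3.2) + (0.8)·(0.8) + (-3.2)·(-3.2) + (2.8)·(2.8) + (2.8)·(2.8)) / 4 = 36.8/4 = 9.2

S is symmetric (S[j,i] = S[i,j]). Assembling:

S = [[6.2, 3, 0.3],
 [3, 7.5, -3],
 [0.3, -3, 9.2]]


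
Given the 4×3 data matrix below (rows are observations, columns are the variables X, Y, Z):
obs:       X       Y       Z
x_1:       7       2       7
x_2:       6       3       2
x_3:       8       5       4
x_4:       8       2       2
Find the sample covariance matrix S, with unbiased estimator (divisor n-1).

Step 1 — column means:
  mean(X) = (7 + 6 + 8 + 8) / 4 = 29/4 = 7.25
  mean(Y) = (2 + 3 + 5 + 2) / 4 = 12/4 = 3
  mean(Z) = (7 + 2 + 4 + 2) / 4 = 15/4 = 3.75

Step 2 — sample covariance S[i,j] = (1/(n-1)) · Σ_k (x_{k,i} - mean_i) · (x_{k,j} - mean_j), with n-1 = 3.
  S[X,X] = ((-0.25)·(-0.25) + (-1.25)·(-1.25) + (0.75)·(0.75) + (0.75)·(0.75)) / 3 = 2.75/3 = 0.9167
  S[X,Y] = ((-0.25)·(-1) + (-1.25)·(0) + (0.75)·(2) + (0.75)·(-1)) / 3 = 1/3 = 0.3333
  S[X,Z] = ((-0.25)·(3.25) + (-1.25)·(-1.75) + (0.75)·(0.25) + (0.75)·(-1.75)) / 3 = 0.25/3 = 0.0833
  S[Y,Y] = ((-1)·(-1) + (0)·(0) + (2)·(2) + (-1)·(-1)) / 3 = 6/3 = 2
  S[Y,Z] = ((-1)·(3.25) + (0)·(-1.75) + (2)·(0.25) + (-1)·(-1.75)) / 3 = -1/3 = -0.3333
  S[Z,Z] = ((3.25)·(3.25) + (-1.75)·(-1.75) + (0.25)·(0.25) + (-1.75)·(-1.75)) / 3 = 16.75/3 = 5.5833

S is symmetric (S[j,i] = S[i,j]). Assembling:

S = [[0.9167, 0.3333, 0.0833],
 [0.3333, 2, -0.3333],
 [0.0833, -0.3333, 5.5833]]


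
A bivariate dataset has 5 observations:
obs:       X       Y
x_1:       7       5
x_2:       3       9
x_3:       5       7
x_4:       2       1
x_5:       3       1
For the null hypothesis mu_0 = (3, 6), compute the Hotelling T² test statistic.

Step 1 — sample mean vector:
  mean(X) = (7 + 3 + 5 + 2 + 3) / 5 = 20/5 = 4
  mean(Y) = (5 + 9 + 7 + 1 + 1) / 5 = 23/5 = 4.6
  x̄ = (4, 4.6),  deviation x̄ - mu_0 = (4, 4.6) - (3, 6) = (1, -1.4).

Step 2 — sample covariance matrix, S[i,j] = (1/(n-1)) · Σ_k (x_{k,i} - mean_i) · (x_{k,j} - mean_j), divisor n-1 = 4:
  S[X,X] = ((3)·(3) + (-1)·(-1) + (1)·(1) + (-2)·(-2) + (-1)·(-1)) / 4 = 16/4 = 4
  S[X,Y] = ((3)·(0.4) + (-1)·(4.4) + (1)·(2.4) + (-2)·(-3.6) + (-1)·(-3.6)) / 4 = 10/4 = 2.5
  S[Y,Y] = ((0.4)·(0.4) + (4.4)·(4.4) + (2.4)·(2.4) + (-3.6)·(-3.6) + (-3.6)·(-3.6)) / 4 = 51.2/4 = 12.8
  S = [[4, 2.5],
 [2.5, 12.8]].

Step 3 — invert S. det(S) = 4·12.8 - (2.5)² = 44.95.
  S^{-1} = (1/det) · [[d, -b], [-b, a]] = [[0.2848, -0.0556],
 [-0.0556, 0.089]].

Step 4 — quadratic form (x̄ - mu_0)^T · S^{-1} · (x̄ - mu_0):
  S^{-1} · (x̄ - mu_0) = (0.3626, -0.1802),
  (x̄ - mu_0)^T · [...] = (1)·(0.3626) + (-1.4)·(-0.1802) = 0.6149.

Step 5 — scale by n: T² = 5 · 0.6149 = 3.0745.

T² ≈ 3.0745


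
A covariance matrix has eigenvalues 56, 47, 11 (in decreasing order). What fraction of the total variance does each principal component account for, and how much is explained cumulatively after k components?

Step 1 — total variance = trace(Sigma) = Σ λ_i = 56 + 47 + 11 = 114.

Step 2 — fraction explained by component i = λ_i / Σ λ:
  PC1: 56/114 = 0.4912
  PC2: 47/114 = 0.4123
  PC3: 11/114 = 0.0965

Step 3 — cumulative fraction after k components = (λ_1 + ... + λ_k) / Σ λ:
  k = 1: 56/114 = 0.4912
  k = 2: (56 + 47)/114 = 103/114 = 0.9035
  k = 3: (56 + 47 + 11)/114 = 114/114 = 1

Summary (fraction, with percent):

explained: PC1 0.4912 (49.12%), PC2 0.4123 (41.23%), PC3 0.0965 (9.65%);  cumulative: 0.4912, 0.9035, 1


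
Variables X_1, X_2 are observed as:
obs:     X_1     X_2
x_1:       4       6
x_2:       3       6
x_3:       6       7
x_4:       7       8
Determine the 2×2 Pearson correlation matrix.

Step 1 — column means:
  mean(X_1) = (4 + 3 + 6 + 7) / 4 = 20/4 = 5
  mean(X_2) = (6 + 6 + 7 + 8) / 4 = 27/4 = 6.75

Step 2 — sample variances and covariances s[i,j] = (1/(n-1)) · Σ_k (x_{k,i} - mean_i) · (x_{k,j} - mean_j), with n-1 = 3:
  s[X_1,X_1] = ((-1)·(-1) + (-2)·(-2) + (1)·(1) + (2)·(2)) / 3 = 10/3 = 3.3333
  s[X_1,X_2] = ((-1)·(-0.75) + (-2)·(-0.75) + (1)·(0.25) + (2)·(1.25)) / 3 = 5/3 = 1.6667
  s[X_2,X_2] = ((-0.75)·(-0.75) + (-0.75)·(-0.75) + (0.25)·(0.25) + (1.25)·(1.25)) / 3 = 2.75/3 = 0.9167
  Sample standard deviations s_i = √(s[i,i]):
  s(X_1) = √(3.3333) = 1.8257
  s(X_2) = √(0.9167) = 0.9574

Step 3 — r_{ij} = s_{ij} / (s_i · s_j):
  r[X_1,X_1] = 1 (diagonal).
  r[X_1,X_2] = 1.6667 / (1.8257 · 0.9574) = 1.6667 / 1.748 = 0.9535
  r[X_2,X_2] = 1 (diagonal).

R is symmetric with unit diagonal. Assembling:

R = [[1, 0.9535],
 [0.9535, 1]]


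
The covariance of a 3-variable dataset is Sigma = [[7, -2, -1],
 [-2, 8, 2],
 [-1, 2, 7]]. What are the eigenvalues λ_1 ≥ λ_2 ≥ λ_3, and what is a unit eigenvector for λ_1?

Step 1 — characteristic polynomial p(λ) = det(λI - Sigma) = λ³ - tr·λ² + c_1·λ - det, where tr = trace, c_1 = sum of the principal 2×2 minors, det = det(Sigma):
  tr = 7 + 8 + 7 = 22,
  c_1 = (7·8 - (-2)²) + (7·7 - (-1)²) + (8·7 - (2)²) = 52 + 48 + 52 = 152,
  det = 7·(8·7 - (2)²) - (-2)·((-2)·7 - (2)·(-1)) + (-1)·((-2)·(2) - 8·(-1)) = 7·(52) - (-2)·(-12) + (-1)·(4) = 336.
  So p(λ) = λ³ - 22λ² + 152λ - 336.
Step 2 — look for an integer root (rational root theorem: any rational root is an integer divisor of 336). Testing λ = 6:
  p(6) = 216 - 792 + 912 - 336 = 0  ✓
  Dividing out (λ - 6): p(λ) = (λ - 6)(λ² - 16λ + 56).
Step 3 — remaining eigenvalues from the quadratic λ² - 16λ + 56 = 0:
  Δ = 16² - 4·56 = 256 - 224 = 32,  λ = (16 ± √32)/2 = (16 ± 5.6569)/2 ≈ 10.8284 or 5.1716.
  Sorted: λ_1 = 10.8284,  λ_2 = 6,  λ_3 = 5.1716  (check: sum = 22 = tr ✓).

Step 4 — unit eigenvector for λ_1 ≈ 10.8284: v spans the null space of (Sigma - λ_1 I), whose rows are
  r_1 = (-3.8284, -2, -1),  r_2 = (-2, -2.8284, 2),  r_3 = (-1, 2, -3.8284).
  v is orthogonal to every row, so take v ∝ r_1 × r_2 = ((-2)·(2) - (-1)·(-2.8284), (-1)·(-2) - (-3.8284)·(2), (-3.8284)·(-2.8284) - (-2)·(-2)) ≈ (-6.8284, 9.6569, 6.8284).
  Rescale (multiply by -1 so the first nonzero entry is positive): u = (6.8284, -9.6569, -6.8284).
  ||u|| = √((6.8284)² + (-9.6569)² + (-6.8284)²) = √(186.5097) ≈ 13.6569,  v_1 = u/||u|| ≈ (0.5, -0.7071, -0.5) (||v_1|| = 1).

λ_1 = 10.8284,  λ_2 = 6,  λ_3 = 5.1716;  v_1 ≈ (0.5, -0.7071, -0.5)


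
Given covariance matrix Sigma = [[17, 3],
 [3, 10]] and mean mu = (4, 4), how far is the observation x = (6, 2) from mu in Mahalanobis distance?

Step 1 — centre the observation: (x - mu) = (2, -2).

Step 2 — invert Sigma. det(Sigma) = 17·10 - (3)² = 161.
  Sigma^{-1} = (1/det) · [[d, -b], [-b, a]] = [[0.0621, -0.0186],
 [-0.0186, 0.1056]].

Step 3 — form the quadratic (x - mu)^T · Sigma^{-1} · (x - mu):
  Sigma^{-1} · (x - mu) = (0.1615, -0.2484).
  (x - mu)^T · [Sigma^{-1} · (x - mu)] = (2)·(0.1615) + (-2)·(-0.2484) = 0.8199.

Step 4 — take square root: d = √(0.8199) ≈ 0.9055.

d(x, mu) = √(0.8199) ≈ 0.9055


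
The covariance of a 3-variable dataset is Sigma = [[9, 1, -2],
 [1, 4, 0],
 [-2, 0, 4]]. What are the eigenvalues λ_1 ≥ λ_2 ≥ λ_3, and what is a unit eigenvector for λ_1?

Step 1 — characteristic polynomial p(λ) = det(λI - Sigma) = λ³ - tr·λ² + c_1·λ - det, where tr = trace, c_1 = sum of the principal 2×2 minors, det = det(Sigma):
  tr = 9 + 4 + 4 = 17,
  c_1 = (9·4 - (1)²) + (9·4 - (-2)²) + (4·4 - (0)²) = 35 + 32 + 16 = 83,
  det = 9·(4·4 - (0)²) - (1)·((1)·4 - (0)·(-2)) + (-2)·((1)·(0) - 4·(-2)) = 9·(16) - (1)·(4) + (-2)·(8) = 124.
  So p(λ) = λ³ - 17λ² + 83λ - 124.
Step 2 — look for an integer root (rational root theorem: any rational root is an integer divisor of 124). Testing λ = 4:
  p(4) = 64 - 272 + 332 - 124 = 0  ✓
  Dividing out (λ - 4): p(λ) = (λ - 4)(λ² - 13λ + 31).
Step 3 — remaining eigenvalues from the quadratic λ² - 13λ + 31 = 0:
  Δ = 13² - 4·31 = 169 - 124 = 45,  λ = (13 ± √45)/2 = (13 ± 6.7082)/2 ≈ 9.8541 or 3.1459.
  Sorted: λ_1 = 9.8541,  λ_2 = 4,  λ_3 = 3.1459  (check: sum = 17 = tr ✓).

Step 4 — unit eigenvector for λ_1 ≈ 9.8541: v spans the null space of (Sigma - λ_1 I), whose rows are
  r_1 = (-0.8541, 1, -2),  r_2 = (1, -5.8541, 0),  r_3 = (-2, 0, -5.8541).
  v is orthogonal to every row, so take v ∝ r_1 × r_2 = ((1)·(0) - (-2)·(-5.8541), (-2)·(1) - (-0.8541)·(0), (-0.8541)·(-5.8541) - (1)·(1)) ≈ (-11.7082, -2, 4).
  Rescale (multiply by -1 so the first nonzero entry is positive): u = (11.7082, 2, -4).
  ||u|| = √((11.7082)² + (2)² + (-4)²) = √(157.082) ≈ 12.5332,  v_1 = u/||u|| ≈ (0.9342, 0.1596, -0.3192) (||v_1|| = 1).

λ_1 = 9.8541,  λ_2 = 4,  λ_3 = 3.1459;  v_1 ≈ (0.9342, 0.1596, -0.3192)


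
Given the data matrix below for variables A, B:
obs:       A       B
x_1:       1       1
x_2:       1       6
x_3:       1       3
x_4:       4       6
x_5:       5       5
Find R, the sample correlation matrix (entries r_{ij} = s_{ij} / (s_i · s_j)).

Step 1 — column means:
  mean(A) = (1 + 1 + 1 + 4 + 5) / 5 = 12/5 = 2.4
  mean(B) = (1 + 6 + 3 + 6 + 5) / 5 = 21/5 = 4.2

Step 2 — sample variances and covariances s[i,j] = (1/(n-1)) · Σ_k (x_{k,i} - mean_i) · (x_{k,j} - mean_j), with n-1 = 4:
  s[A,A] = ((-1.4)·(-1.4) + (-1.4)·(-1.4) + (-1.4)·(-1.4) + (1.6)·(1.6) + (2.6)·(2.6)) / 4 = 15.2/4 = 3.8
  s[A,B] = ((-1.4)·(-3.2) + (-1.4)·(1.8) + (-1.4)·(-1.2) + (1.6)·(1.8) + (2.6)·(0.8)) / 4 = 8.6/4 = 2.15
  s[B,B] = ((-3.2)·(-3.2) + (1.8)·(1.8) + (-1.2)·(-1.2) + (1.8)·(1.8) + (0.8)·(0.8)) / 4 = 18.8/4 = 4.7
  Sample standard deviations s_i = √(s[i,i]):
  s(A) = √(3.8) = 1.9494
  s(B) = √(4.7) = 2.1679

Step 3 — r_{ij} = s_{ij} / (s_i · s_j):
  r[A,A] = 1 (diagonal).
  r[A,B] = 2.15 / (1.9494 · 2.1679) = 2.15 / 4.2261 = 0.5087
  r[B,B] = 1 (diagonal).

R is symmetric with unit diagonal. Assembling:

R = [[1, 0.5087],
 [0.5087, 1]]


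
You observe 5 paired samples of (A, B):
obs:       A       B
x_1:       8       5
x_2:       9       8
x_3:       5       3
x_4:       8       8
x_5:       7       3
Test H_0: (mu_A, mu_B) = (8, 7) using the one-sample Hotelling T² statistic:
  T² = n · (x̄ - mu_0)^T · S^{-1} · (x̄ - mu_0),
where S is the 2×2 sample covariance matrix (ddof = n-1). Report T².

Step 1 — sample mean vector:
  mean(A) = (8 + 9 + 5 + 8 + 7) / 5 = 37/5 = 7.4
  mean(B) = (5 + 8 + 3 + 8 + 3) / 5 = 27/5 = 5.4
  x̄ = (7.4, 5.4),  deviation x̄ - mu_0 = (7.4, 5.4) - (8, 7) = (-0.6, -1.6).

Step 2 — sample covariance matrix, S[i,j] = (1/(n-1)) · Σ_k (x_{k,i} - mean_i) · (x_{k,j} - mean_j), divisor n-1 = 4:
  S[A,A] = ((0.6)·(0.6) + (1.6)·(1.6) + (-2.4)·(-2.4) + (0.6)·(0.6) + (-0.4)·(-0.4)) / 4 = 9.2/4 = 2.3
  S[A,B] = ((0.6)·(-0.4) + (1.6)·(2.6) + (-2.4)·(-2.4) + (0.6)·(2.6) + (-0.4)·(-2.4)) / 4 = 12.2/4 = 3.05
  S[B,B] = ((-0.4)·(-0.4) + (2.6)·(2.6) + (-2.4)·(-2.4) + (2.6)·(2.6) + (-2.4)·(-2.4)) / 4 = 25.2/4 = 6.3
  S = [[2.3, 3.05],
 [3.05, 6.3]].

Step 3 — invert S. det(S) = 2.3·6.3 - (3.05)² = 5.1875.
  S^{-1} = (1/det) · [[d, -b], [-b, a]] = [[1.2145, -0.588],
 [-0.588, 0.4434]].

Step 4 — quadratic form (x̄ - mu_0)^T · S^{-1} · (x̄ - mu_0):
  S^{-1} · (x̄ - mu_0) = (0.212, -0.3566),
  (x̄ - mu_0)^T · [...] = (-0.6)·(0.212) + (-1.6)·(-0.3566) = 0.4434.

Step 5 — scale by n: T² = 5 · 0.4434 = 2.2169.

T² ≈ 2.2169


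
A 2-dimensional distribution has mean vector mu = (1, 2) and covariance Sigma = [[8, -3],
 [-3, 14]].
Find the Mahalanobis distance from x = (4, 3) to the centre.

Step 1 — centre the observation: (x - mu) = (3, 1).

Step 2 — invert Sigma. det(Sigma) = 8·14 - (-3)² = 103.
  Sigma^{-1} = (1/det) · [[d, -b], [-b, a]] = [[0.1359, 0.0291],
 [0.0291, 0.0777]].

Step 3 — form the quadratic (x - mu)^T · Sigma^{-1} · (x - mu):
  Sigma^{-1} · (x - mu) = (0.4369, 0.165).
  (x - mu)^T · [Sigma^{-1} · (x - mu)] = (3)·(0.4369) + (1)·(0.165) = 1.4757.

Step 4 — take square root: d = √(1.4757) ≈ 1.2148.

d(x, mu) = √(1.4757) ≈ 1.2148


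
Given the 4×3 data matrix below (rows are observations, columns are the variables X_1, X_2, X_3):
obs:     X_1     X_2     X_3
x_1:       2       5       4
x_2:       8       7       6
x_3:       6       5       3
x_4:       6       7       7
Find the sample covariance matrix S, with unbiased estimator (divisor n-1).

Step 1 — column means:
  mean(X_1) = (2 + 8 + 6 + 6) / 4 = 22/4 = 5.5
  mean(X_2) = (5 + 7 + 5 + 7) / 4 = 24/4 = 6
  mean(X_3) = (4 + 6 + 3 + 7) / 4 = 20/4 = 5

Step 2 — sample covariance S[i,j] = (1/(n-1)) · Σ_k (x_{k,i} - mean_i) · (x_{k,j} - mean_j), with n-1 = 3.
  S[X_1,X_1] = ((-3.5)·(-3.5) + (2.5)·(2.5) + (0.5)·(0.5) + (0.5)·(0.5)) / 3 = 19/3 = 6.3333
  S[X_1,X_2] = ((-3.5)·(-1) + (2.5)·(1) + (0.5)·(-1) + (0.5)·(1)) / 3 = 6/3 = 2
  S[X_1,X_3] = ((-3.5)·(-1) + (2.5)·(1) + (0.5)·(-2) + (0.5)·(2)) / 3 = 6/3 = 2
  S[X_2,X_2] = ((-1)·(-1) + (1)·(1) + (-1)·(-1) + (1)·(1)) / 3 = 4/3 = 1.3333
  S[X_2,X_3] = ((-1)·(-1) + (1)·(1) + (-1)·(-2) + (1)·(2)) / 3 = 6/3 = 2
  S[X_3,X_3] = ((-1)·(-1) + (1)·(1) + (-2)·(-2) + (2)·(2)) / 3 = 10/3 = 3.3333

S is symmetric (S[j,i] = S[i,j]). Assembling:

S = [[6.3333, 2, 2],
 [2, 1.3333, 2],
 [2, 2, 3.3333]]


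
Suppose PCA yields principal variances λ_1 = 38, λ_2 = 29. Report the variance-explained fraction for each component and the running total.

Step 1 — total variance = trace(Sigma) = Σ λ_i = 38 + 29 = 67.

Step 2 — fraction explained by component i = λ_i / Σ λ:
  PC1: 38/67 = 0.5672
  PC2: 29/67 = 0.4328

Step 3 — cumulative fraction after k components = (λ_1 + ... + λ_k) / Σ λ:
  k = 1: 38/67 = 0.5672
  k = 2: (38 + 29)/67 = 67/67 = 1

Summary (fraction, with percent):

explained: PC1 0.5672 (56.72%), PC2 0.4328 (43.28%);  cumulative: 0.5672, 1


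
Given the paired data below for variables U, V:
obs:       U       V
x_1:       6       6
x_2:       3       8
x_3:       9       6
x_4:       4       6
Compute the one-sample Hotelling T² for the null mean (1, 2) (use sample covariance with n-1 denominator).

Step 1 — sample mean vector:
  mean(U) = (6 + 3 + 9 + 4) / 4 = 22/4 = 5.5
  mean(V) = (6 + 8 + 6 + 6) / 4 = 26/4 = 6.5
  x̄ = (5.5, 6.5),  deviation x̄ - mu_0 = (5.5, 6.5) - (1, 2) = (4.5, 4.5).

Step 2 — sample covariance matrix, S[i,j] = (1/(n-1)) · Σ_k (x_{k,i} - mean_i) · (x_{k,j} - mean_j), divisor n-1 = 3:
  S[U,U] = ((0.5)·(0.5) + (-2.5)·(-2.5) + (3.5)·(3.5) + (-1.5)·(-1.5)) / 3 = 21/3 = 7
  S[U,V] = ((0.5)·(-0.5) + (-2.5)·(1.5) + (3.5)·(-0.5) + (-1.5)·(-0.5)) / 3 = -5/3 = -1.6667
  S[V,V] = ((-0.5)·(-0.5) + (1.5)·(1.5) + (-0.5)·(-0.5) + (-0.5)·(-0.5)) / 3 = 3/3 = 1
  S = [[7, -1.6667],
 [-1.6667, 1]].

Step 3 — invert S. det(S) = 7·1 - (-1.6667)² = 4.2222.
  S^{-1} = (1/det) · [[d, -b], [-b, a]] = [[0.2368, 0.3947],
 [0.3947, 1.6579]].

Step 4 — quadratic form (x̄ - mu_0)^T · S^{-1} · (x̄ - mu_0):
  S^{-1} · (x̄ - mu_0) = (2.8421, 9.2368),
  (x̄ - mu_0)^T · [...] = (4.5)·(2.8421) + (4.5)·(9.2368) = 54.3553.

Step 5 — scale by n: T² = 4 · 54.3553 = 217.4211.

T² ≈ 217.4211


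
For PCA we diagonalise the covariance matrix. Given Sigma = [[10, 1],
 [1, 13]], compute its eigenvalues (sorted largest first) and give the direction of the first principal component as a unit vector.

Step 1 — characteristic polynomial of 2×2 Sigma:
  det(Sigma - λI) = λ² - trace · λ + det = 0.
  trace = 10 + 13 = 23, det = 10·13 - (1)² = 129.
Step 2 — discriminant:
  Δ = trace² - 4·det = 529 - 516 = 13.
Step 3 — eigenvalues:
  λ = (trace ± √Δ)/2 = (23 ± 3.6056)/2,
  λ_1 = 13.3028,  λ_2 = 9.6972.

Step 4 — unit eigenvector for λ_1: solve (Sigma - λ_1 I)v = 0. First row:
  (10 - 13.3028)·v_x + (1)·v_y = 0, i.e. (-3.3028)·v_x + (1)·v_y = 0,
  so v ∝ (b, λ_1 - a) = (1, 3.3028) = u.
  ||u|| = √((1)² + (3.3028)²) = √(11.9083) ≈ 3.4508,
  v_1 = u/||u|| ≈ (0.2898, 0.9571) (||v_1|| = 1).

λ_1 = 13.3028,  λ_2 = 9.6972;  v_1 ≈ (0.2898, 0.9571)


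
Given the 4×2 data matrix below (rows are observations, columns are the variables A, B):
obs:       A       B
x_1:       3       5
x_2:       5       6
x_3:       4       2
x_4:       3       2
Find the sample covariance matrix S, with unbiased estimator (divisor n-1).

Step 1 — column means:
  mean(A) = (3 + 5 + 4 + 3) / 4 = 15/4 = 3.75
  mean(B) = (5 + 6 + 2 + 2) / 4 = 15/4 = 3.75

Step 2 — sample covariance S[i,j] = (1/(n-1)) · Σ_k (x_{k,i} - mean_i) · (x_{k,j} - mean_j), with n-1 = 3.
  S[A,A] = ((-0.75)·(-0.75) + (1.25)·(1.25) + (0.25)·(0.25) + (-0.75)·(-0.75)) / 3 = 2.75/3 = 0.9167
  S[A,B] = ((-0.75)·(1.25) + (1.25)·(2.25) + (0.25)·(-1.75) + (-0.75)·(-1.75)) / 3 = 2.75/3 = 0.9167
  S[B,B] = ((1.25)·(1.25) + (2.25)·(2.25) + (-1.75)·(-1.75) + (-1.75)·(-1.75)) / 3 = 12.75/3 = 4.25

S is symmetric (S[j,i] = S[i,j]). Assembling:

S = [[0.9167, 0.9167],
 [0.9167, 4.25]]


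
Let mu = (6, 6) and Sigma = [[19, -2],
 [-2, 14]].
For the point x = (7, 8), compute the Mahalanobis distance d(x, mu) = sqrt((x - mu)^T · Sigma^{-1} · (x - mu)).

Step 1 — centre the observation: (x - mu) = (1, 2).

Step 2 — invert Sigma. det(Sigma) = 19·14 - (-2)² = 262.
  Sigma^{-1} = (1/det) · [[d, -b], [-b, a]] = [[0.0534, 0.0076],
 [0.0076, 0.0725]].

Step 3 — form the quadratic (x - mu)^T · Sigma^{-1} · (x - mu):
  Sigma^{-1} · (x - mu) = (0.0687, 0.1527).
  (x - mu)^T · [Sigma^{-1} · (x - mu)] = (1)·(0.0687) + (2)·(0.1527) = 0.374.

Step 4 — take square root: d = √(0.374) ≈ 0.6116.

d(x, mu) = √(0.374) ≈ 0.6116


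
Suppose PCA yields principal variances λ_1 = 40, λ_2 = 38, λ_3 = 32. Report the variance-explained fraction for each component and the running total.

Step 1 — total variance = trace(Sigma) = Σ λ_i = 40 + 38 + 32 = 110.

Step 2 — fraction explained by component i = λ_i / Σ λ:
  PC1: 40/110 = 0.3636
  PC2: 38/110 = 0.3455
  PC3: 32/110 = 0.2909

Step 3 — cumulative fraction after k components = (λ_1 + ... + λ_k) / Σ λ:
  k = 1: 40/110 = 0.3636
  k = 2: (40 + 38)/110 = 78/110 = 0.7091
  k = 3: (40 + 38 + 32)/110 = 110/110 = 1

Summary (fraction, with percent):

explained: PC1 0.3636 (36.36%), PC2 0.3455 (34.55%), PC3 0.2909 (29.09%);  cumulative: 0.3636, 0.7091, 1


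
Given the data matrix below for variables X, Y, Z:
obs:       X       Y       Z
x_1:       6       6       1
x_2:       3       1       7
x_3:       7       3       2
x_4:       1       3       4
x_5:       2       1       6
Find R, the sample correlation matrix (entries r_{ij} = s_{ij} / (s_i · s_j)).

Step 1 — column means:
  mean(X) = (6 + 3 + 7 + 1 + 2) / 5 = 19/5 = 3.8
  mean(Y) = (6 + 1 + 3 + 3 + 1) / 5 = 14/5 = 2.8
  mean(Z) = (1 + 7 + 2 + 4 + 6) / 5 = 20/5 = 4

Step 2 — sample variances and covariances s[i,j] = (1/(n-1)) · Σ_k (x_{k,i} - mean_i) · (x_{k,j} - mean_j), with n-1 = 4:
  s[X,X] = ((2.2)·(2.2) + (-0.8)·(-0.8) + (3.2)·(3.2) + (-2.8)·(-2.8) + (-1.8)·(-1.8)) / 4 = 26.8/4 = 6.7
  s[X,Y] = ((2.2)·(3.2) + (-0.8)·(-1.8) + (3.2)·(0.2) + (-2.8)·(0.2) + (-1.8)·(-1.8)) / 4 = 11.8/4 = 2.95
  s[X,Z] = ((2.2)·(-3) + (-0.8)·(3) + (3.2)·(-2) + (-2.8)·(0) + (-1.8)·(2)) / 4 = -19/4 = -4.75
  s[Y,Y] = ((3.2)·(3.2) + (-1.8)·(-1.8) + (0.2)·(0.2) + (0.2)·(0.2) + (-1.8)·(-1.8)) / 4 = 16.8/4 = 4.2
  s[Y,Z] = ((3.2)·(-3) + (-1.8)·(3) + (0.2)·(-2) + (0.2)·(0) + (-1.8)·(2)) / 4 = -19/4 = -4.75
  s[Z,Z] = ((-3)·(-3) + (3)·(3) + (-2)·(-2) + (0)·(0) + (2)·(2)) / 4 = 26/4 = 6.5
  Sample standard deviations s_i = √(s[i,i]):
  s(X) = √(6.7) = 2.5884
  s(Y) = √(4.2) = 2.0494
  s(Z) = √(6.5) = 2.5495

Step 3 — r_{ij} = s_{ij} / (s_i · s_j):
  r[X,X] = 1 (diagonal).
  r[X,Y] = 2.95 / (2.5884 · 2.0494) = 2.95 / 5.3047 = 0.5561
  r[X,Z] = -4.75 / (2.5884 · 2.5495) = -4.75 / 6.5992 = -0.7198
  r[Y,Y] = 1 (diagonal).
  r[Y,Z] = -4.75 / (2.0494 · 2.5495) = -4.75 / 5.2249 = -0.9091
  r[Z,Z] = 1 (diagonal).

R is symmetric with unit diagonal. Assembling:

R = [[1, 0.5561, -0.7198],
 [0.5561, 1, -0.9091],
 [-0.7198, -0.9091, 1]]


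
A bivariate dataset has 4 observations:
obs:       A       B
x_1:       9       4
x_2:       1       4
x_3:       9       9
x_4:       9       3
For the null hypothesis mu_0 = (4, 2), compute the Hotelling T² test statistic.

Step 1 — sample mean vector:
  mean(A) = (9 + 1 + 9 + 9) / 4 = 28/4 = 7
  mean(B) = (4 + 4 + 9 + 3) / 4 = 20/4 = 5
  x̄ = (7, 5),  deviation x̄ - mu_0 = (7, 5) - (4, 2) = (3, 3).

Step 2 — sample covariance matrix, S[i,j] = (1/(n-1)) · Σ_k (x_{k,i} - mean_i) · (x_{k,j} - mean_j), divisor n-1 = 3:
  S[A,A] = ((2)·(2) + (-6)·(-6) + (2)·(2) + (2)·(2)) / 3 = 48/3 = 16
  S[A,B] = ((2)·(-1) + (-6)·(-1) + (2)·(4) + (2)·(-2)) / 3 = 8/3 = 2.6667
  S[B,B] = ((-1)·(-1) + (-1)·(-1) + (4)·(4) + (-2)·(-2)) / 3 = 22/3 = 7.3333
  S = [[16, 2.6667],
 [2.6667, 7.3333]].

Step 3 — invert S. det(S) = 16·7.3333 - (2.6667)² = 110.2222.
  S^{-1} = (1/det) · [[d, -b], [-b, a]] = [[0.0665, -0.0242],
 [-0.0242, 0.1452]].

Step 4 — quadratic form (x̄ - mu_0)^T · S^{-1} · (x̄ - mu_0):
  S^{-1} · (x̄ - mu_0) = (0.127, 0.3629),
  (x̄ - mu_0)^T · [...] = (3)·(0.127) + (3)·(0.3629) = 1.4698.

Step 5 — scale by n: T² = 4 · 1.4698 = 5.879.

T² ≈ 5.879
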